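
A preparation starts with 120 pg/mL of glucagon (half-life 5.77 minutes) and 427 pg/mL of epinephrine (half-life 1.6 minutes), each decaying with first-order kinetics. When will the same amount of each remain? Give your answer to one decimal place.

Set 120·(1/2)^(t/5.77) = 427·(1/2)^(t/1.6).
Taking log₂: log₂(120/427) = t·(1/5.77 − 1/1.6).
log₂(0.28103) = -1.8312; 1/5.77 − 1/1.6 = -0.45169.
t = -1.8312 / -0.45169 ≈ 4.0541 minutes.

4.1 minutes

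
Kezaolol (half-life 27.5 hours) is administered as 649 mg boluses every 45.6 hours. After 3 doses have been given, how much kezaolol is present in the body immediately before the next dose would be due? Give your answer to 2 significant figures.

290 mg

The 3 doses were given 136.8, 91.2, 45.6 hours ago.
Total = 649·(1/2)^(136.8/27.5) + 649·(1/2)^(91.2/27.5) + 649·(1/2)^(45.6/27.5)
      = 20.642 + 65.151 + 205.63 ≈ 291.42 mg.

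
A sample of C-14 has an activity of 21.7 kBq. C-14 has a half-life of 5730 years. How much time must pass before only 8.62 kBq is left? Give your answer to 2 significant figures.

7600 years

Fraction remaining = 8.62/21.7 ≈ 0.39724.
n = log₂(21.7/8.62) = ln(2.5174)/ln 2 ≈ 1.3319 half-lives.
t = n × t½ = 1.3319 × 5730 ≈ 7632 years.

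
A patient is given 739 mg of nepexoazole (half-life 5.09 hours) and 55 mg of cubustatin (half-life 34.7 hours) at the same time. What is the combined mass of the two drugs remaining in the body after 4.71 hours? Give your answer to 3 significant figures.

439 mg

nepexoazole: 739 × (1/2)^(4.71/5.09) = 739 × (1/2)^0.92534 ≈ 389.12 mg.
cubustatin: 55 × (1/2)^(4.71/34.7) = 55 × (1/2)^0.13573 ≈ 50.061 mg.
Total = 389.12 + 50.061 ≈ 439.19 mg.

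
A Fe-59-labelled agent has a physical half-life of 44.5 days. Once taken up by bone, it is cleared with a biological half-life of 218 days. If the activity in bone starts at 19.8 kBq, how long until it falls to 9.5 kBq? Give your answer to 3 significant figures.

1/t_eff = 1/t_phys + 1/t_biol = 1/44.5 + 1/218 = 0.027059 per day.
t_eff = 44.5 × 218 / (44.5 + 218) ≈ 36.956 days.
n = log₂(19.8/9.5) ≈ 1.0595; t = 1.0595 × 36.956 ≈ 39.155 days.

39.2 days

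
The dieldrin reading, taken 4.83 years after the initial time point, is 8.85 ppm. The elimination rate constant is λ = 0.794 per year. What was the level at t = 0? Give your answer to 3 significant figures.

t½ = ln 2 / λ = 0.69315 / 0.794 ≈ 0.87298 years.
Number of half-lives elapsed: n = 4.83/0.87298 ≈ 5.5328.
A₀ = A × 2^n = 8.85 × 2^5.5328 = 8.85 × 46.294 ≈ 409.71 ppm.

410 ppm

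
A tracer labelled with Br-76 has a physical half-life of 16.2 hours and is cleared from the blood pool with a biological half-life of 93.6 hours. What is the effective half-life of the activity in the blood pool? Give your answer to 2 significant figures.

1/t_eff = 1/t_phys + 1/t_biol = 1/16.2 + 1/93.6 = 0.072412 per hour.
t_eff = 16.2 × 93.6 / (16.2 + 93.6) ≈ 13.81 hours.

14 hours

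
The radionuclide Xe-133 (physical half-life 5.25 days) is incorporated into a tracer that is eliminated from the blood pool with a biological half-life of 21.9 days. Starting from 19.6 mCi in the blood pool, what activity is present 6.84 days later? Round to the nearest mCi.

1/t_eff = 1/t_phys + 1/t_biol = 1/5.25 + 1/21.9 = 0.23614 per day.
t_eff = 5.25 × 21.9 / (5.25 + 21.9) ≈ 4.2348 days.
Remaining = 19.6 × (1/2)^(6.84/4.2348) = 19.6 × (1/2)^1.6152 ≈ 6.3979 mCi.

6 mCi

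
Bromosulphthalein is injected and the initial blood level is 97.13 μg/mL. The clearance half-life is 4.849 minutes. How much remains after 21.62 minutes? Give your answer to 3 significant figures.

4.42 μg/mL

Number of half-lives: n = 21.62/4.849 ≈ 4.4587.
Remaining = 97.13 × (1/2)^4.4587 = 97.13 × 0.045479 ≈ 4.4174 μg/mL.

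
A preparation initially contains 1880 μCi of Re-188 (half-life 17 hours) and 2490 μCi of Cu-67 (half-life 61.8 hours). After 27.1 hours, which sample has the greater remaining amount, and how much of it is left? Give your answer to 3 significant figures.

Cu-67, 1840 μCi

Re-188: 1880 × (1/2)^1.5941 ≈ 622.7 μCi.
Cu-67: 2490 × (1/2)^0.43851 ≈ 1837.4 μCi.
Cu-67 has more remaining, at ≈ 1837.4 μCi.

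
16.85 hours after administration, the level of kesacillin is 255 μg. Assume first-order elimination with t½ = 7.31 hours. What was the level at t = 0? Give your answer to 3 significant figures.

Number of half-lives elapsed: n = 16.85/7.31 ≈ 2.3051.
A₀ = A × 2^n = 255 × 2^2.3051 = 255 × 4.9419 ≈ 1260.2 μg.

1260 μg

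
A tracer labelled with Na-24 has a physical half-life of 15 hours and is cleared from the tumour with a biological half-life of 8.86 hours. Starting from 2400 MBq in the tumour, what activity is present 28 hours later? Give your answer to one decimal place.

73.6 MBq

1/t_eff = 1/t_phys + 1/t_biol = 1/15 + 1/8.86 = 0.17953 per hour.
t_eff = 15 × 8.86 / (15 + 8.86) ≈ 5.57 hours.
Remaining = 2400 × (1/2)^(28/5.57) = 2400 × (1/2)^5.0269 ≈ 73.613 MBq.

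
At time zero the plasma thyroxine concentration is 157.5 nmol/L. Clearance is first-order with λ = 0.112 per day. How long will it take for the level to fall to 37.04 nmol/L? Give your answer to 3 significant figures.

12.9 days

t½ = ln 2 / λ = 0.69315 / 0.112 ≈ 6.1888 days.
Fraction remaining = 37.04/157.5 ≈ 0.23517.
n = log₂(157.5/37.04) = ln(4.2522)/ln 2 ≈ 2.0882 half-lives.
t = n × t½ = 2.0882 × 6.1888 ≈ 12.923 days.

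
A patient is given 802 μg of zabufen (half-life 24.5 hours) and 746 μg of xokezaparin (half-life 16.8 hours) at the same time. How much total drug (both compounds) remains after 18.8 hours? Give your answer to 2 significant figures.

zabufen: 802 × (1/2)^(18.8/24.5) = 802 × (1/2)^0.76735 ≈ 471.17 μg.
xokezaparin: 746 × (1/2)^(18.8/16.8) = 746 × (1/2)^1.119 ≈ 343.46 μg.
Total = 471.17 + 343.46 ≈ 814.63 μg.

810 μg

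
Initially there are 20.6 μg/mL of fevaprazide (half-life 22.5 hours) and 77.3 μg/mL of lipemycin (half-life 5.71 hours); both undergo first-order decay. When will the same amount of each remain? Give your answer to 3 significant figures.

Set 20.6·(1/2)^(t/22.5) = 77.3·(1/2)^(t/5.71).
Taking log₂: log₂(20.6/77.3) = t·(1/22.5 − 1/5.71).
log₂(0.26649) = -1.9078; 1/22.5 − 1/5.71 = -0.13069.
t = -1.9078 / -0.13069 ≈ 14.598 hours.

14.6 hours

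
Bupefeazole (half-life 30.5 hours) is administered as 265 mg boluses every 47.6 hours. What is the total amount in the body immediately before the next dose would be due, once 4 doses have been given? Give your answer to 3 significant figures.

134 mg

The 4 doses were given 190.4, 142.8, 95.2, 47.6 hours ago.
Total = 265·(1/2)^(190.4/30.5) + 265·(1/2)^(142.8/30.5) + 265·(1/2)^(95.2/30.5) + 265·(1/2)^(47.6/30.5)
      = 3.4997 + 10.324 + 30.454 + 89.834 ≈ 134.11 mg.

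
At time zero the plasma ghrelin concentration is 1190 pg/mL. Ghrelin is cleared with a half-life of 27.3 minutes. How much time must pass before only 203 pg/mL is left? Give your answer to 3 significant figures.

69.7 minutes

Fraction remaining = 203/1190 ≈ 0.17059.
n = log₂(1190/203) = ln(5.8621)/ln 2 ≈ 2.5514 half-lives.
t = n × t½ = 2.5514 × 27.3 ≈ 69.653 minutes.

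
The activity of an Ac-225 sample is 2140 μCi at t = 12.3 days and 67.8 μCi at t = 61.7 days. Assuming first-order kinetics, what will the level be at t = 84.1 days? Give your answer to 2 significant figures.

14 μCi

Over Δt = 61.7 − 12.3 = 49.4 days, the level fell by a factor of 2140/67.8 ≈ 31.563.
n = log₂(31.563) ≈ 4.9802 half-lives, so t½ = 49.4/4.9802 ≈ 9.9193 days.
From t = 61.7 to t = 84.1: 67.8 × (1/2)^((84.1−61.7)/9.9193) ≈ 14.172 μCi.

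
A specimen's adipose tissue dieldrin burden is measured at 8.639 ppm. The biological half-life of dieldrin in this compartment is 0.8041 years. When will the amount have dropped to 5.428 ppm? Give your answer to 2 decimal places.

0.54 years

Fraction remaining = 5.428/8.639 ≈ 0.62831.
n = log₂(8.639/5.428) = ln(1.5916)/ln 2 ≈ 0.67044 half-lives.
t = n × t½ = 0.67044 × 0.8041 ≈ 0.5391 years.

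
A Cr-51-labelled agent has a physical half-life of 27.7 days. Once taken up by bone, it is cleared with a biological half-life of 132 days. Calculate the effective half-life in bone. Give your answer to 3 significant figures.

1/t_eff = 1/t_phys + 1/t_biol = 1/27.7 + 1/132 = 0.043677 per day.
t_eff = 27.7 × 132 / (27.7 + 132) ≈ 22.895 days.

22.9 days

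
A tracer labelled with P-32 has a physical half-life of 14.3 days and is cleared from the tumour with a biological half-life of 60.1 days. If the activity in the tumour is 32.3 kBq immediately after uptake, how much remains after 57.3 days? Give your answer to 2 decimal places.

1.04 kBq

1/t_eff = 1/t_phys + 1/t_biol = 1/14.3 + 1/60.1 = 0.086569 per day.
t_eff = 14.3 × 60.1 / (14.3 + 60.1) ≈ 11.551 days.
Remaining = 32.3 × (1/2)^(57.3/11.551) = 32.3 × (1/2)^4.9604 ≈ 1.0375 kBq.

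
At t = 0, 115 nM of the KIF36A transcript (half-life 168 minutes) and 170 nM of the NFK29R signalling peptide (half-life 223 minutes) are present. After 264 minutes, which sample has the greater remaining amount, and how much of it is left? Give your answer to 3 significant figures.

NFK29R signalling peptide, 74.8 nM

KIF36A transcript: 115 × (1/2)^1.5714 ≈ 38.695 nM.
NFK29R signalling peptide: 170 × (1/2)^1.1839 ≈ 74.829 nM.
NFK29R signalling peptide has more remaining, at ≈ 74.829 nM.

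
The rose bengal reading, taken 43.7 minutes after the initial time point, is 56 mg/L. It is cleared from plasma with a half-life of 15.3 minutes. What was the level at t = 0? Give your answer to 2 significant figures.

Number of half-lives elapsed: n = 43.7/15.3 ≈ 2.8562.
A₀ = A × 2^n = 56 × 2^2.8562 = 56 × 7.2411 ≈ 405.5 mg/L.

410 mg/L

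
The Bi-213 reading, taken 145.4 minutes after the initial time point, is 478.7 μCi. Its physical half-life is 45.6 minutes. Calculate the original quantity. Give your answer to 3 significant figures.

4360 μCi

Number of half-lives elapsed: n = 145.4/45.6 ≈ 3.1886.
A₀ = A × 2^n = 478.7 × 2^3.1886 = 478.7 × 9.1172 ≈ 4364.4 μCi.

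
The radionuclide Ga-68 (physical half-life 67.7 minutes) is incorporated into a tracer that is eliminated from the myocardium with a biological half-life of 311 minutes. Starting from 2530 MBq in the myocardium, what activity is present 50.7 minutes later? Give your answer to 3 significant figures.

1/t_eff = 1/t_phys + 1/t_biol = 1/67.7 + 1/311 = 0.017986 per minute.
t_eff = 67.7 × 311 / (67.7 + 311) ≈ 55.597 minutes.
Remaining = 2530 × (1/2)^(50.7/55.597) = 2530 × (1/2)^0.91191 ≈ 1344.6 MBq.

1340 MBq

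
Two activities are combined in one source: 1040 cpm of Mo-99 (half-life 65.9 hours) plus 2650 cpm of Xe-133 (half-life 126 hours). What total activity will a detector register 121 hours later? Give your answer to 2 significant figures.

1700 cpm

Mo-99: 1040 × (1/2)^(121/65.9) = 1040 × (1/2)^1.8361 ≈ 291.28 cpm.
Xe-133: 2650 × (1/2)^(121/126) = 2650 × (1/2)^0.96032 ≈ 1362 cpm.
Total = 291.28 + 1362 ≈ 1653.2 cpm.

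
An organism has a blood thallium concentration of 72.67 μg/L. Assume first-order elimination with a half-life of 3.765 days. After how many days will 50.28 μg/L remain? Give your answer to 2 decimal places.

Fraction remaining = 50.28/72.67 ≈ 0.69189.
n = log₂(72.67/50.28) = ln(1.4453)/ln 2 ≈ 0.53138 half-lives.
t = n × t½ = 0.53138 × 3.765 ≈ 2.0006 days.

2.00 days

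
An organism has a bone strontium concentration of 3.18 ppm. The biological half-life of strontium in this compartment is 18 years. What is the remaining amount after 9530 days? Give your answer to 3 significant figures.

1.16 ppm

Convert the elapsed time: 9530 days = 26.1096 years.
Number of half-lives: n = 26.1096/18 ≈ 1.4505.
Remaining = 3.18 × (1/2)^1.4505 = 3.18 × 0.36589 ≈ 1.1635 ppm.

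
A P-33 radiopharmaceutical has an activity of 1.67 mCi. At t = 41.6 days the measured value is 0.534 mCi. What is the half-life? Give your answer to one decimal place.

A/A₀ = 0.534/1.67 ≈ 0.31976.
n = log₂(3.1273) ≈ 1.6449 half-lives elapsed in 41.6 days.
t½ = 41.6/1.6449 ≈ 25.29 days.

25.3 days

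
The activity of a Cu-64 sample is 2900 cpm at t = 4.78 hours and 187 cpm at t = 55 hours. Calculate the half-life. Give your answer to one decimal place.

12.7 hours

Over Δt = 55 − 4.78 = 50.22 hours, the level fell by a factor of 2900/187 ≈ 15.508.
n = log₂(15.508) ≈ 3.9549 half-lives, so t½ = 50.22/3.9549 ≈ 12.698 hours.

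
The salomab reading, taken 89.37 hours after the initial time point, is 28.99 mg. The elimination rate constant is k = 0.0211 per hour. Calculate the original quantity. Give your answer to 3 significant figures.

t½ = ln 2 / k = 0.69315 / 0.0211 ≈ 32.851 hours.
Number of half-lives elapsed: n = 89.37/32.851 ≈ 2.7205.
A₀ = A × 2^n = 28.99 × 2^2.7205 = 28.99 × 6.591 ≈ 191.07 mg.

191 mg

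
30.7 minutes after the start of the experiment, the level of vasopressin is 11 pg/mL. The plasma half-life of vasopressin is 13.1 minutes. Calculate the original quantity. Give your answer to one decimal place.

55.8 pg/mL

Number of half-lives elapsed: n = 30.7/13.1 ≈ 2.3435.
A₀ = A × 2^n = 11 × 2^2.3435 = 11 × 5.0754 ≈ 55.829 pg/mL.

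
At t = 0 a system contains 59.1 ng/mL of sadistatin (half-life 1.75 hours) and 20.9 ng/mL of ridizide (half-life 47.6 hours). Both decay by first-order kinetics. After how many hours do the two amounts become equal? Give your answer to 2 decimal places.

Set 59.1·(1/2)^(t/1.75) = 20.9·(1/2)^(t/47.6).
Taking log₂: log₂(59.1/20.9) = t·(1/1.75 − 1/47.6).
log₂(2.8278) = 1.4997; 1/1.75 − 1/47.6 = 0.55042.
t = 1.4997 / 0.55042 ≈ 2.7246 hours.

2.72 hours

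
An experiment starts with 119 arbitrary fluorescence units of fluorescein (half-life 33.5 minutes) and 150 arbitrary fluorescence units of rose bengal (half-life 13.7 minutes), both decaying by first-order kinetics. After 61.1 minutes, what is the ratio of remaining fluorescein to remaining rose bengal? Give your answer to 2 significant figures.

fluorescein: 119 × (1/2)^(61.1/33.5) = 119 × (1/2)^1.8239 ≈ 33.613 arbitrary fluorescence units.
rose bengal: 150 × (1/2)^(61.1/13.7) = 150 × (1/2)^4.4599 ≈ 6.8162 arbitrary fluorescence units.
Ratio ≈ 33.613 / 6.8162 ≈ 4.9313.

4.9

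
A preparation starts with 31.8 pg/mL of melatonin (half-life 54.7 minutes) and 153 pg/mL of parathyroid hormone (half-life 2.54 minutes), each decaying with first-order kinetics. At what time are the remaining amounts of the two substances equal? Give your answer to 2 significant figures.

Set 31.8·(1/2)^(t/54.7) = 153·(1/2)^(t/2.54).
Taking log₂: log₂(31.8/153) = t·(1/54.7 − 1/2.54).
log₂(0.20784) = -2.2664; 1/54.7 − 1/2.54 = -0.37542.
t = -2.2664 / -0.37542 ≈ 6.0371 minutes.

6.0 minutes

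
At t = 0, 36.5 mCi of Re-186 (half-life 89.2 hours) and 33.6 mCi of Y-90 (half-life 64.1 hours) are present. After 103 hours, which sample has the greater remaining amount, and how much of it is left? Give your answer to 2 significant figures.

Re-186: 36.5 × (1/2)^1.1547 ≈ 16.394 mCi.
Y-90: 33.6 × (1/2)^1.6069 ≈ 11.031 mCi.
Re-186 has more remaining, at ≈ 16.394 mCi.

Re-186, 16 mCi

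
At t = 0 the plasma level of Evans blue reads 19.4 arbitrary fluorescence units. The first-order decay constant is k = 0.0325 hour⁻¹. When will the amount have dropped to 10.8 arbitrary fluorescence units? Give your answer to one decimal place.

t½ = ln 2 / k = 0.69315 / 0.0325 ≈ 21.328 hours.
Fraction remaining = 10.8/19.4 ≈ 0.5567.
n = log₂(19.4/10.8) = ln(1.7963)/ln 2 ≈ 0.84503 half-lives.
t = n × t½ = 0.84503 × 21.328 ≈ 18.022 hours.

18.0 hours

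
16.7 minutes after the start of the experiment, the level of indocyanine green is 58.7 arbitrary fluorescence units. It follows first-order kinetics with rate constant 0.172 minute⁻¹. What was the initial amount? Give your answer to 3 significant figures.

1040 arbitrary fluorescence units

t½ = ln 2 / λ = 0.69315 / 0.172 ≈ 4.0299 minutes.
Number of half-lives elapsed: n = 16.7/4.0299 ≈ 4.144.
A₀ = A × 2^n = 58.7 × 2^4.144 = 58.7 × 17.679 ≈ 1037.8 arbitrary fluorescence units.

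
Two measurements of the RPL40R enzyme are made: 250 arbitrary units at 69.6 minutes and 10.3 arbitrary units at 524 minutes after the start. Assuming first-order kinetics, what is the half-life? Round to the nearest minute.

Over Δt = 524 − 69.6 = 454.4 minutes, the level fell by a factor of 250/10.3 ≈ 24.272.
n = log₂(24.272) ≈ 4.6012 half-lives, so t½ = 454.4/4.6012 ≈ 98.757 minutes.

99 minutes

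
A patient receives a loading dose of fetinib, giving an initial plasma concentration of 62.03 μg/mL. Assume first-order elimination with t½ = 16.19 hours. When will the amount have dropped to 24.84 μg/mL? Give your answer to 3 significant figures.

Fraction remaining = 24.84/62.03 ≈ 0.40045.
n = log₂(62.03/24.84) = ln(2.4972)/ln 2 ≈ 1.3203 half-lives.
t = n × t½ = 1.3203 × 16.19 ≈ 21.376 hours.

21.4 hours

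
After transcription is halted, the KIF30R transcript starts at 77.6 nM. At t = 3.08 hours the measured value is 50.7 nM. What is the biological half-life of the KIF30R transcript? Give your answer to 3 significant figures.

A/A₀ = 50.7/77.6 ≈ 0.65335.
n = log₂(1.5306) ≈ 0.61407 half-lives elapsed in 3.08 hours.
t½ = 3.08/0.61407 ≈ 5.0157 hours.

5.02 hours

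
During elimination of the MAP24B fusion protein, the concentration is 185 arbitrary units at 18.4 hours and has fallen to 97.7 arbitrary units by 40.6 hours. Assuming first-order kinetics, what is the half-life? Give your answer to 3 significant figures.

24.1 hours

Over Δt = 40.6 − 18.4 = 22.2 hours, the level fell by a factor of 185/97.7 ≈ 1.8936.
n = log₂(1.8936) ≈ 0.92109 half-lives, so t½ = 22.2/0.92109 ≈ 24.102 hours.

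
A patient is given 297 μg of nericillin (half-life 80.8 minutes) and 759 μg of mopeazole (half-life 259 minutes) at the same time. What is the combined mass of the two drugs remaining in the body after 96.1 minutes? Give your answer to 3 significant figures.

nericillin: 297 × (1/2)^(96.1/80.8) = 297 × (1/2)^1.1894 ≈ 130.23 μg.
mopeazole: 759 × (1/2)^(96.1/259) = 759 × (1/2)^0.37104 ≈ 586.88 μg.
Total = 130.23 + 586.88 ≈ 717.11 μg.

717 μg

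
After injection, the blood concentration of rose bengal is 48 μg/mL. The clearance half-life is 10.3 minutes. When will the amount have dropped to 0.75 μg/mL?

0.75/48 = 1/64, so 6 half-lives have elapsed.
t = 6 × 10.3 = 61.8 minutes.

61.8 minutes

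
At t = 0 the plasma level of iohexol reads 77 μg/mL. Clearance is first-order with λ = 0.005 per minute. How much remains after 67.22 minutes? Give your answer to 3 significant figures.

55.0 μg/mL

t½ = ln 2 / λ = 0.69315 / 0.005 ≈ 138.63 minutes.
Number of half-lives: n = 67.22/138.63 ≈ 0.48489.
Remaining = 77 × (1/2)^0.48489 = 77 × 0.71455 ≈ 55.02 μg/mL.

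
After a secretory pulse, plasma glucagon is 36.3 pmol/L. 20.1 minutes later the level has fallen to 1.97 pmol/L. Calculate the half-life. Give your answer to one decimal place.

A/A₀ = 1.97/36.3 ≈ 0.05427.
n = log₂(18.426) ≈ 4.2037 half-lives elapsed in 20.1 minutes.
t½ = 20.1/4.2037 ≈ 4.7815 minutes.

4.8 minutes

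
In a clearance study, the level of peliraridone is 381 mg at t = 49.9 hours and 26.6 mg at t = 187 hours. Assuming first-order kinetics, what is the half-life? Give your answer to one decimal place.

35.7 hours

Over Δt = 187 − 49.9 = 137.1 hours, the level fell by a factor of 381/26.6 ≈ 14.323.
n = log₂(14.323) ≈ 3.8403 half-lives, so t½ = 137.1/3.8403 ≈ 35.7 hours.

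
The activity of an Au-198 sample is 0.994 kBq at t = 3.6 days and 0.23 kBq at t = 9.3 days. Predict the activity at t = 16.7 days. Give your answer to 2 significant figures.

Over Δt = 9.3 − 3.6 = 5.7 days, the level fell by a factor of 0.994/0.23 ≈ 4.3217.
n = log₂(4.3217) ≈ 2.1116 half-lives, so t½ = 5.7/2.1116 ≈ 2.6994 days.
From t = 9.3 to t = 16.7: 0.23 × (1/2)^((16.7−9.3)/2.6994) ≈ 0.034394 kBq.

0.034 kBq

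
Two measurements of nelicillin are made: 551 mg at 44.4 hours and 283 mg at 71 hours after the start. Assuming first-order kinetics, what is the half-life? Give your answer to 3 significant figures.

27.7 hours

Over Δt = 71 − 44.4 = 26.6 hours, the level fell by a factor of 551/283 ≈ 1.947.
n = log₂(1.947) ≈ 0.96125 half-lives, so t½ = 26.6/0.96125 ≈ 27.672 hours.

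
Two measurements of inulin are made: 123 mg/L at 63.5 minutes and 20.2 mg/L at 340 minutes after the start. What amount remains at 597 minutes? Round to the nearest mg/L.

4 mg/L

Over Δt = 340 − 63.5 = 276.5 minutes, the level fell by a factor of 123/20.2 ≈ 6.0891.
n = log₂(6.0891) ≈ 2.6062 half-lives, so t½ = 276.5/2.6062 ≈ 106.09 minutes.
From t = 340 to t = 597: 20.2 × (1/2)^((597−340)/106.09) ≈ 3.7681 mg/L.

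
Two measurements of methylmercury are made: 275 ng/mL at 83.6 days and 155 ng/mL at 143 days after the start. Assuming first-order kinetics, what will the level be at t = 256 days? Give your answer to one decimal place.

Over Δt = 143 − 83.6 = 59.4 days, the level fell by a factor of 275/155 ≈ 1.7742.
n = log₂(1.7742) ≈ 0.82716 half-lives, so t½ = 59.4/0.82716 ≈ 71.812 days.
From t = 143 to t = 256: 155 × (1/2)^((256−143)/71.812) ≈ 52.077 ng/mL.

52.1 ng/mL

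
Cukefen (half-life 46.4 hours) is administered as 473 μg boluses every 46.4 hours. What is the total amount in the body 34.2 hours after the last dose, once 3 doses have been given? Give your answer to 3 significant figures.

The 3 doses were given 127, 80.6, 34.2 hours ago.
Total = 473·(1/2)^(127/46.4) + 473·(1/2)^(80.6/46.4) + 473·(1/2)^(34.2/46.4)
      = 70.945 + 141.89 + 283.78 ≈ 496.61 μg.

497 μg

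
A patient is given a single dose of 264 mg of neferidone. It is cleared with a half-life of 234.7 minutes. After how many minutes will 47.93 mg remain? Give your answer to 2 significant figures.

580 minutes

Fraction remaining = 47.93/264 ≈ 0.18155.
n = log₂(264/47.93) = ln(5.508)/ln 2 ≈ 2.4615 half-lives.
t = n × t½ = 2.4615 × 234.7 ≈ 577.72 minutes.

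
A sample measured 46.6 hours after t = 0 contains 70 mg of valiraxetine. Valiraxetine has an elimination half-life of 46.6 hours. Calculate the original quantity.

140 mg

Number of half-lives elapsed: n = 46.6/46.6 ≈ 1.
A₀ = A × 2^n = 70 × 2^1 = 70 × 2 ≈ 140 mg.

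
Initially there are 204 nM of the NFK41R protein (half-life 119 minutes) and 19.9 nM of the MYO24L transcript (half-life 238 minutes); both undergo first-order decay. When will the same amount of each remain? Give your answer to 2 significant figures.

Set 204·(1/2)^(t/119) = 19.9·(1/2)^(t/238).
Taking log₂: log₂(204/19.9) = t·(1/119 − 1/238).
log₂(10.251) = 3.3577; 1/119 − 1/238 = 0.0042017.
t = 3.3577 / 0.0042017 ≈ 799.14 minutes.

800 minutes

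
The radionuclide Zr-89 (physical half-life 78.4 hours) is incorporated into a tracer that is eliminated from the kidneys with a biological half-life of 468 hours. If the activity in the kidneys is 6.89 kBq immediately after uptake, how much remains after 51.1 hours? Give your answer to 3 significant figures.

1/t_eff = 1/t_phys + 1/t_biol = 1/78.4 + 1/468 = 0.014892 per hour.
t_eff = 78.4 × 468 / (78.4 + 468) ≈ 67.151 hours.
Remaining = 6.89 × (1/2)^(51.1/67.151) = 6.89 × (1/2)^0.76097 ≈ 4.0658 kBq.

4.07 kBq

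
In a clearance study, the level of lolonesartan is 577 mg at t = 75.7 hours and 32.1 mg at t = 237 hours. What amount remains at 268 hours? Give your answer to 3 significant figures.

Over Δt = 237 − 75.7 = 161.3 hours, the level fell by a factor of 577/32.1 ≈ 17.975.
n = log₂(17.975) ≈ 4.1679 half-lives, so t½ = 161.3/4.1679 ≈ 38.7 hours.
From t = 237 to t = 268: 32.1 × (1/2)^((268−237)/38.7) ≈ 18.423 mg.

18.4 mg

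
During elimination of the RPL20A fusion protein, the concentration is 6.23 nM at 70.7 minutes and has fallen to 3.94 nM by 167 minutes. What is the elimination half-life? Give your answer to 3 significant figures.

146 minutes

Over Δt = 167 − 70.7 = 96.3 minutes, the level fell by a factor of 6.23/3.94 ≈ 1.5812.
n = log₂(1.5812) ≈ 0.66104 half-lives, so t½ = 96.3/0.66104 ≈ 145.68 minutes.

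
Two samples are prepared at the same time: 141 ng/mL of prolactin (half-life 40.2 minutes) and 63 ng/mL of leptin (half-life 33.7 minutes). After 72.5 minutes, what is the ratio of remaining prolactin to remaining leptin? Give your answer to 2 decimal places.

2.85

prolactin: 141 × (1/2)^(72.5/40.2) = 141 × (1/2)^1.8035 ≈ 40.394 ng/mL.
leptin: 63 × (1/2)^(72.5/33.7) = 63 × (1/2)^2.1513 ≈ 14.182 ng/mL.
Ratio ≈ 40.394 / 14.182 ≈ 2.8483.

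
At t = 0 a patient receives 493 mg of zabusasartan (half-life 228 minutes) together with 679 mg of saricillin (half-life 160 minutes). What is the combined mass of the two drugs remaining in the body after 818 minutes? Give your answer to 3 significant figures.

zabusasartan: 493 × (1/2)^(818/228) = 493 × (1/2)^3.5877 ≈ 41.005 mg.
saricillin: 679 × (1/2)^(818/160) = 679 × (1/2)^5.1125 ≈ 19.627 mg.
Total = 41.005 + 19.627 ≈ 60.632 mg.

60.6 mg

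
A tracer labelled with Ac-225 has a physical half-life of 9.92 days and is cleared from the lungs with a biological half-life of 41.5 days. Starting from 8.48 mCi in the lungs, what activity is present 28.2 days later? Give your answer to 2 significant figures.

1/t_eff = 1/t_phys + 1/t_biol = 1/9.92 + 1/41.5 = 0.1249 per day.
t_eff = 9.92 × 41.5 / (9.92 + 41.5) ≈ 8.0062 days.
Remaining = 8.48 × (1/2)^(28.2/8.0062) = 8.48 × (1/2)^3.5223 ≈ 0.73806 mCi.

0.74 mCi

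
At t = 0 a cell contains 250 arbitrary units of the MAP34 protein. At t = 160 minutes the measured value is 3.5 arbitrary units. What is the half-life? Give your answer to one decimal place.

A/A₀ = 3.5/250 ≈ 0.014.
n = log₂(71.429) ≈ 6.1584 half-lives elapsed in 160 minutes.
t½ = 160/6.1584 ≈ 25.981 minutes.

26.0 minutes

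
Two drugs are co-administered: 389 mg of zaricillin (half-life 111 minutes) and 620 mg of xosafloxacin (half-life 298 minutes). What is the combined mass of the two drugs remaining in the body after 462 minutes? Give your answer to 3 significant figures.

zaricillin: 389 × (1/2)^(462/111) = 389 × (1/2)^4.1622 ≈ 21.728 mg.
xosafloxacin: 620 × (1/2)^(462/298) = 620 × (1/2)^1.5503 ≈ 211.69 mg.
Total = 21.728 + 211.69 ≈ 233.41 mg.

233 mg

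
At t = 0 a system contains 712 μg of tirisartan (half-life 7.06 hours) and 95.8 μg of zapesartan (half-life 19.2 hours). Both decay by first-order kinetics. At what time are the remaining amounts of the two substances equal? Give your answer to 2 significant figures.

Set 712·(1/2)^(t/7.06) = 95.8·(1/2)^(t/19.2).
Taking log₂: log₂(712/95.8) = t·(1/7.06 − 1/19.2).
log₂(7.4322) = 2.8938; 1/7.06 − 1/19.2 = 0.08956.
t = 2.8938 / 0.08956 ≈ 32.311 hours.

32 hours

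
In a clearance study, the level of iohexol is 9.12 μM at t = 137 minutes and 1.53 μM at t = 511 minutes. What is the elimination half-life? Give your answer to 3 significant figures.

145 minutes

Over Δt = 511 − 137 = 374 minutes, the level fell by a factor of 9.12/1.53 ≈ 5.9608.
n = log₂(5.9608) ≈ 2.5755 half-lives, so t½ = 374/2.5755 ≈ 145.21 minutes.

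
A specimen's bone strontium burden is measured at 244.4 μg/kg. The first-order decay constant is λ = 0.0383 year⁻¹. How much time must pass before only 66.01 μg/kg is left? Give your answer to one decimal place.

34.2 years

t½ = ln 2 / λ = 0.69315 / 0.0383 ≈ 18.098 years.
Fraction remaining = 66.01/244.4 ≈ 0.27009.
n = log₂(244.4/66.01) = ln(3.7025)/ln 2 ≈ 1.8885 half-lives.
t = n × t½ = 1.8885 × 18.098 ≈ 34.178 years.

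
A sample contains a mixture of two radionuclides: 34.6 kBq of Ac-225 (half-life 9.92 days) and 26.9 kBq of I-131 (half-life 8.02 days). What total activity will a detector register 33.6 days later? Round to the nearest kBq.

Ac-225: 34.6 × (1/2)^(33.6/9.92) = 34.6 × (1/2)^3.3871 ≈ 3.3072 kBq.
I-131: 26.9 × (1/2)^(33.6/8.02) = 26.9 × (1/2)^4.1895 ≈ 1.4743 kBq.
Total = 3.3072 + 1.4743 ≈ 4.7815 kBq.

5 kBq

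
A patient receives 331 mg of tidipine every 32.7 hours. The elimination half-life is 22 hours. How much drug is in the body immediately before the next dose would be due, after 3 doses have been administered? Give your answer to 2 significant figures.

The 3 doses were given 98.1, 65.4, 32.7 hours ago.
Total = 331·(1/2)^(98.1/22) + 331·(1/2)^(65.4/22) + 331·(1/2)^(32.7/22)
      = 15.049 + 42.165 + 118.14 ≈ 175.35 mg.

180 mg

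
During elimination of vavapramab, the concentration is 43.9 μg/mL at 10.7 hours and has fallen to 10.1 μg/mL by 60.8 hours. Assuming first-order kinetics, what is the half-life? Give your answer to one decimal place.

23.6 hours

Over Δt = 60.8 − 10.7 = 50.1 hours, the level fell by a factor of 43.9/10.1 ≈ 4.3465.
n = log₂(4.3465) ≈ 2.1199 half-lives, so t½ = 50.1/2.1199 ≈ 23.634 hours.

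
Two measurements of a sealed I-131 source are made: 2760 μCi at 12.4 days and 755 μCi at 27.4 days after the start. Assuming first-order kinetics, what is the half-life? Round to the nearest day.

Over Δt = 27.4 − 12.4 = 15 days, the level fell by a factor of 2760/755 ≈ 3.6556.
n = log₂(3.6556) ≈ 1.8701 half-lives, so t½ = 15/1.8701 ≈ 8.0209 days.

8 days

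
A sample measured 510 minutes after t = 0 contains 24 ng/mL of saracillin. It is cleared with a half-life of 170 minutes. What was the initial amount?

Number of half-lives elapsed: n = 510/170 ≈ 3.
A₀ = A × 2^n = 24 × 2^3 = 24 × 8 ≈ 192 ng/mL.

192 ng/mL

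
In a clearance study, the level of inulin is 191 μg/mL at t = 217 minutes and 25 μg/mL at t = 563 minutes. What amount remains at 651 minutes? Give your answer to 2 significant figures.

15 μg/mL

Over Δt = 563 − 217 = 346 minutes, the level fell by a factor of 191/25 ≈ 7.64.
n = log₂(7.64) ≈ 2.9336 half-lives, so t½ = 346/2.9336 ≈ 117.94 minutes.
From t = 563 to t = 651: 25 × (1/2)^((651−563)/117.94) ≈ 14.905 μg/mL.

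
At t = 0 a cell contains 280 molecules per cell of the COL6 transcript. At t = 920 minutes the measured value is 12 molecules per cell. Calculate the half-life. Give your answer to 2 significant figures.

200 minutes

A/A₀ = 12/280 ≈ 0.042857.
n = log₂(23.333) ≈ 4.5443 half-lives elapsed in 920 minutes.
t½ = 920/4.5443 ≈ 202.45 minutes.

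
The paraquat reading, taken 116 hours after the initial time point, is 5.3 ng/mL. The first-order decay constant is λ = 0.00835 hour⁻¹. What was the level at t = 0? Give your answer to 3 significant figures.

14.0 ng/mL

t½ = ln 2 / λ = 0.69315 / 0.00835 ≈ 83.012 hours.
Number of half-lives elapsed: n = 116/83.012 ≈ 1.3974.
A₀ = A × 2^n = 5.3 × 2^1.3974 = 5.3 × 2.6343 ≈ 13.962 ng/mL.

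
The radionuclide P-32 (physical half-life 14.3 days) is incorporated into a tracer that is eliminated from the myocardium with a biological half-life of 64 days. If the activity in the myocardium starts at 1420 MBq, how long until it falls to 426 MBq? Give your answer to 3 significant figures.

20.3 days

1/t_eff = 1/t_phys + 1/t_biol = 1/14.3 + 1/64 = 0.085555 per day.
t_eff = 14.3 × 64 / (14.3 + 64) ≈ 11.688 days.
n = log₂(1420/426) ≈ 1.737; t = 1.737 × 11.688 ≈ 20.302 days.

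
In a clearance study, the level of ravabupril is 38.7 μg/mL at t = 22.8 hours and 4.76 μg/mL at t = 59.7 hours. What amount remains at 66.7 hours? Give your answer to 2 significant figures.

3.2 μg/mL

Over Δt = 59.7 − 22.8 = 36.9 hours, the level fell by a factor of 38.7/4.76 ≈ 8.1303.
n = log₂(8.1303) ≈ 3.0233 half-lives, so t½ = 36.9/3.0233 ≈ 12.205 hours.
From t = 59.7 to t = 66.7: 4.76 × (1/2)^((66.7−59.7)/12.205) ≈ 3.1986 μg/mL.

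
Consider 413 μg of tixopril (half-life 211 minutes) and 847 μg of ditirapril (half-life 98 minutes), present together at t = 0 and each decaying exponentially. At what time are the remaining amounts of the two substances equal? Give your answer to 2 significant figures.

Set 413·(1/2)^(t/211) = 847·(1/2)^(t/98).
Taking log₂: log₂(413/847) = t·(1/211 − 1/98).
log₂(0.4876) = -1.0362; 1/211 − 1/98 = -0.0054647.
t = -1.0362 / -0.0054647 ≈ 189.62 minutes.

190 minutes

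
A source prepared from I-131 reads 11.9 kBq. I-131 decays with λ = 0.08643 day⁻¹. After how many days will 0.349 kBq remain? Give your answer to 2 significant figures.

41 days

t½ = ln 2 / λ = 0.69315 / 0.08643 ≈ 8.0198 days.
Fraction remaining = 0.349/11.9 ≈ 0.029328.
n = log₂(11.9/0.349) = ln(34.097)/ln 2 ≈ 5.0916 half-lives.
t = n × t½ = 5.0916 × 8.0198 ≈ 40.833 days.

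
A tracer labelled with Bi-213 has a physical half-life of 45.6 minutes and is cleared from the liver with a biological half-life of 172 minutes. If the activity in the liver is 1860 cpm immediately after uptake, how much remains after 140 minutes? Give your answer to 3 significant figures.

126 cpm

1/t_eff = 1/t_phys + 1/t_biol = 1/45.6 + 1/172 = 0.027744 per minute.
t_eff = 45.6 × 172 / (45.6 + 172) ≈ 36.044 minutes.
Remaining = 1860 × (1/2)^(140/36.044) = 1860 × (1/2)^3.8841 ≈ 125.97 cpm.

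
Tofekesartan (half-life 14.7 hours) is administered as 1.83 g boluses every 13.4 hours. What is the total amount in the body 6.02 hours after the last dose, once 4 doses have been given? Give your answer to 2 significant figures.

2.7 g

The 4 doses were given 46.22, 32.82, 19.42, 6.02 hours ago.
Total = 1.83·(1/2)^(46.22/14.7) + 1.83·(1/2)^(32.82/14.7) + 1.83·(1/2)^(19.42/14.7) + 1.83·(1/2)^(6.02/14.7)
      = 0.20699 + 0.38936 + 0.73243 + 1.3778 ≈ 2.7065 g.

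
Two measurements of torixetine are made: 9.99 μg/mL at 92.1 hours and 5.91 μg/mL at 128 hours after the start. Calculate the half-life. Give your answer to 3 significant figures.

47.4 hours

Over Δt = 128 − 92.1 = 35.9 hours, the level fell by a factor of 9.99/5.91 ≈ 1.6904.
n = log₂(1.6904) ≈ 0.75733 half-lives, so t½ = 35.9/0.75733 ≈ 47.404 hours.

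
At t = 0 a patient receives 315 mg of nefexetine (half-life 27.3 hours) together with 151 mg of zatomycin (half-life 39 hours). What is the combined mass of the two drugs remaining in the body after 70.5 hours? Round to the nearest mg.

nefexetine: 315 × (1/2)^(70.5/27.3) = 315 × (1/2)^2.5824 ≈ 52.593 mg.
zatomycin: 151 × (1/2)^(70.5/39) = 151 × (1/2)^1.8077 ≈ 43.133 mg.
Total = 52.593 + 43.133 ≈ 95.725 mg.

96 mg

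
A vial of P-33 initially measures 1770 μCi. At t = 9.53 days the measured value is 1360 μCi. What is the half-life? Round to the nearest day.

25 days

A/A₀ = 1360/1770 ≈ 0.76836.
n = log₂(1.3015) ≈ 0.38014 half-lives elapsed in 9.53 days.
t½ = 9.53/0.38014 ≈ 25.07 days.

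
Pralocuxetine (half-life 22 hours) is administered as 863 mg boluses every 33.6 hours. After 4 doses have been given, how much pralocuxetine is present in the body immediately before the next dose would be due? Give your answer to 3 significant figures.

452 mg

The 4 doses were given 134.4, 100.8, 67.2, 33.6 hours ago.
Total = 863·(1/2)^(134.4/22) + 863·(1/2)^(100.8/22) + 863·(1/2)^(67.2/22) + 863·(1/2)^(33.6/22)
      = 12.502 + 36.037 + 103.87 + 299.4 ≈ 451.81 mg.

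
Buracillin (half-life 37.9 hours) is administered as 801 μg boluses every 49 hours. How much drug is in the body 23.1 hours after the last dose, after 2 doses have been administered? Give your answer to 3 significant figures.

739 μg

The 2 doses were given 72.1, 23.1 hours ago.
Total = 801·(1/2)^(72.1/37.9) + 801·(1/2)^(23.1/37.9)
      = 214.27 + 524.99 ≈ 739.26 μg.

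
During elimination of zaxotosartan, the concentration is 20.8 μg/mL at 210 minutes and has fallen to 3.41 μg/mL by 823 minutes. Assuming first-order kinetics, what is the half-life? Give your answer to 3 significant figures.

235 minutes

Over Δt = 823 − 210 = 613 minutes, the level fell by a factor of 20.8/3.41 ≈ 6.0997.
n = log₂(6.0997) ≈ 2.6087 half-lives, so t½ = 613/2.6087 ≈ 234.98 minutes.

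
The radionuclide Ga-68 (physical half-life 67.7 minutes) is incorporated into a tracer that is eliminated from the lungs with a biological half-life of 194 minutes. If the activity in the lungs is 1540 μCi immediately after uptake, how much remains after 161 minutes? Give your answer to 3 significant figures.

1/t_eff = 1/t_phys + 1/t_biol = 1/67.7 + 1/194 = 0.019926 per minute.
t_eff = 67.7 × 194 / (67.7 + 194) ≈ 50.186 minutes.
Remaining = 1540 × (1/2)^(161/50.186) = 1540 × (1/2)^3.208 ≈ 166.65 μCi.

167 μCi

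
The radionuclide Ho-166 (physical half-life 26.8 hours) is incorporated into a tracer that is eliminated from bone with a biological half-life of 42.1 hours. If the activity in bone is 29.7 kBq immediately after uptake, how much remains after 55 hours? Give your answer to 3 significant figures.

2.90 kBq

1/t_eff = 1/t_phys + 1/t_biol = 1/26.8 + 1/42.1 = 0.061066 per hour.
t_eff = 26.8 × 42.1 / (26.8 + 42.1) ≈ 16.376 hours.
Remaining = 29.7 × (1/2)^(55/16.376) = 29.7 × (1/2)^3.3587 ≈ 2.8954 kBq.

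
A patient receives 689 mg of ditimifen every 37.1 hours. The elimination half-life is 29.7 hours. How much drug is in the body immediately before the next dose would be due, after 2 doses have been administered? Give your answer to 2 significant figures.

The 2 doses were given 74.2, 37.1 hours ago.
Total = 689·(1/2)^(74.2/29.7) + 689·(1/2)^(37.1/29.7)
      = 121.94 + 289.86 ≈ 411.8 mg.

410 mg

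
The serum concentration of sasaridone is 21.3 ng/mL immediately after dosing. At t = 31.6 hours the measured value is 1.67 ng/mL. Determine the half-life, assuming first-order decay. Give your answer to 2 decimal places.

A/A₀ = 1.67/21.3 ≈ 0.078404.
n = log₂(12.754) ≈ 3.6729 half-lives elapsed in 31.6 hours.
t½ = 31.6/3.6729 ≈ 8.6035 hours.

8.60 hours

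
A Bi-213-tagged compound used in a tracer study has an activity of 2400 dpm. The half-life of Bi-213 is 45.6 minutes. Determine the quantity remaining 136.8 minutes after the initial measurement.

Elapsed time is 3 half-lives (136.8/45.6).
Each half-life halves the amount: 2400 × (1/2)^3 = 2400/8 = 300 dpm.

300 dpm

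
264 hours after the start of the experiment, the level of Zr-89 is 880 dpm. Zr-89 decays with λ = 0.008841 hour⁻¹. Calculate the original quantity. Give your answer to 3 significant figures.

9080 dpm

t½ = ln 2 / λ = 0.69315 / 0.008841 ≈ 78.401 hours.
Number of half-lives elapsed: n = 264/78.401 ≈ 3.3673.
A₀ = A × 2^n = 880 × 2^3.3673 = 880 × 10.319 ≈ 9081.1 dpm.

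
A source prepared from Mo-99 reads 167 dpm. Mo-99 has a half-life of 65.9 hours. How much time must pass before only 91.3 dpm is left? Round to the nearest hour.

Fraction remaining = 91.3/167 ≈ 0.54671.
n = log₂(167/91.3) = ln(1.8291)/ln 2 ≈ 0.87116 half-lives.
t = n × t½ = 0.87116 × 65.9 ≈ 57.41 hours.

57 hours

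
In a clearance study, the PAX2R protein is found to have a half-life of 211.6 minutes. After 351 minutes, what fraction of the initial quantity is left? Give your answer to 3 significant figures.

0.317

n = 351/211.6 ≈ 1.6588 half-lives.
Fraction remaining = (1/2)^1.6588 ≈ 0.3167.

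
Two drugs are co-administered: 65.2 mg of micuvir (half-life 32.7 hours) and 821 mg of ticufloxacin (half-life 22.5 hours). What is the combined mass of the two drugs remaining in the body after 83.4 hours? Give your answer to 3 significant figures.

micuvir: 65.2 × (1/2)^(83.4/32.7) = 65.2 × (1/2)^2.5505 ≈ 11.13 mg.
ticufloxacin: 821 × (1/2)^(83.4/22.5) = 821 × (1/2)^3.7067 ≈ 62.882 mg.
Total = 11.13 + 62.882 ≈ 74.012 mg.

74.0 mg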